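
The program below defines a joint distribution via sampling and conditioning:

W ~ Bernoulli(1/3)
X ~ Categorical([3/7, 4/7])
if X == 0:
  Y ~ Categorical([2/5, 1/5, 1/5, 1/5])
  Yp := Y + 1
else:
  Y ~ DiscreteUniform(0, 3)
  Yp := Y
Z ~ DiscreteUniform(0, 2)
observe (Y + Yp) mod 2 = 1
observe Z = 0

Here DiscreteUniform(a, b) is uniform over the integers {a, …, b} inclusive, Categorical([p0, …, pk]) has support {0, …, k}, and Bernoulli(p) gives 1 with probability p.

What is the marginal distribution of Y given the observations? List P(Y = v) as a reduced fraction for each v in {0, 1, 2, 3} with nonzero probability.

Enumerate traces; 8 have nonzero weight after conditioning:
  (W=0, X=0, Y=0, Z=0) weight 4/105
  (W=0, X=0, Y=1, Z=0) weight 2/105
  (W=0, X=0, Y=2, Z=0) weight 2/105
  (W=0, X=0, Y=3, Z=0) weight 2/105
  (W=1, X=0, Y=0, Z=0) weight 2/105
  (W=1, X=0, Y=1, Z=0) weight 1/105
  (W=1, X=0, Y=2, Z=0) weight 1/105
  (W=1, X=0, Y=3, Z=0) weight 1/105
Group by Y:
  weight(Y=0) = 2/35
  weight(Y=1) = 1/35
  weight(Y=2) = 1/35
  weight(Y=3) = 1/35
Total weight = 2/35 + 1/35 + 1/35 + 1/35 = 1/7
P(Y=0 | obs) = 2/35 / 1/7 = 2/5
P(Y=1 | obs) = 1/35 / 1/7 = 1/5
P(Y=2 | obs) = 1/35 / 1/7 = 1/5
P(Y=3 | obs) = 1/35 / 1/7 = 1/5

P(Y=0) = 2/5, P(Y=1) = 1/5, P(Y=2) = 1/5, P(Y=3) = 1/5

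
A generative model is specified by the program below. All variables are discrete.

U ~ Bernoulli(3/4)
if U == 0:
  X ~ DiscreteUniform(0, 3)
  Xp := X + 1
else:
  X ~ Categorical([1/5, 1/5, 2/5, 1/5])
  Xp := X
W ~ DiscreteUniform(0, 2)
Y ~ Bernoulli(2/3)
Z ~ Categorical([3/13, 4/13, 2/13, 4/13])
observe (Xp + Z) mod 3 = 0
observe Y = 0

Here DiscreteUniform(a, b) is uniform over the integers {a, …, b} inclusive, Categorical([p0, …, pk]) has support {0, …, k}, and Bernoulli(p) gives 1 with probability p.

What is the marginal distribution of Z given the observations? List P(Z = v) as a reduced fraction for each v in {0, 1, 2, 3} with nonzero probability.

Enumerate traces; 33 have nonzero weight after conditioning:
  (U=0, X=0, W=0, Y=0, Z=2) weight 1/936
  (U=0, X=0, W=1, Y=0, Z=2) weight 1/936
  (U=0, X=0, W=2, Y=0, Z=2) weight 1/936
  (U=0, X=1, W=0, Y=0, Z=1) weight 1/468
  (U=0, X=1, W=1, Y=0, Z=1) weight 1/468
  (U=0, X=1, W=2, Y=0, Z=1) weight 1/468
  (U=0, X=2, W=0, Y=0, Z=0) weight 1/624
  (U=0, X=2, W=0, Y=0, Z=3) weight 1/468
  … 25 more
Group by Z:
  weight(Z=0) = 29/1040
  weight(Z=1) = 29/780
  weight(Z=2) = 11/780
  weight(Z=3) = 29/780
Total weight = 29/1040 + 29/780 + 11/780 + 29/780 = 121/1040
P(Z=0 | obs) = 29/1040 / 121/1040 = 29/121
P(Z=1 | obs) = 29/780 / 121/1040 = 116/363
P(Z=2 | obs) = 11/780 / 121/1040 = 4/33
P(Z=3 | obs) = 29/780 / 121/1040 = 116/363

P(Z=0) = 29/121, P(Z=1) = 116/363, P(Z=2) = 4/33, P(Z=3) = 116/363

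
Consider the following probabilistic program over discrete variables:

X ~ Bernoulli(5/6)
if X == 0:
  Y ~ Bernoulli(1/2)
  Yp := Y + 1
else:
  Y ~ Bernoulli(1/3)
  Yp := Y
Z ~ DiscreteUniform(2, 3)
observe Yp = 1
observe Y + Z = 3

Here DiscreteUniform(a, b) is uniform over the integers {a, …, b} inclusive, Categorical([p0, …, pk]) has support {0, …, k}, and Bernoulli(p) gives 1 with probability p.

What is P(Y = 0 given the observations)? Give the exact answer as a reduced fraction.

P(Y = 0 | obs) = 3/13

Enumerate traces; 2 have nonzero weight after conditioning:
  (X=0, Y=0, Z=3) weight 1/24
  (X=1, Y=1, Z=2) weight 5/36
Group by Y:
  weight(Y=0) = 1/24
  weight(Y=1) = 5/36
Total weight = 1/24 + 5/36 = 13/72
P(Y=0 | obs) = 1/24 / 13/72 = 3/13
P(Y=1 | obs) = 5/36 / 13/72 = 10/13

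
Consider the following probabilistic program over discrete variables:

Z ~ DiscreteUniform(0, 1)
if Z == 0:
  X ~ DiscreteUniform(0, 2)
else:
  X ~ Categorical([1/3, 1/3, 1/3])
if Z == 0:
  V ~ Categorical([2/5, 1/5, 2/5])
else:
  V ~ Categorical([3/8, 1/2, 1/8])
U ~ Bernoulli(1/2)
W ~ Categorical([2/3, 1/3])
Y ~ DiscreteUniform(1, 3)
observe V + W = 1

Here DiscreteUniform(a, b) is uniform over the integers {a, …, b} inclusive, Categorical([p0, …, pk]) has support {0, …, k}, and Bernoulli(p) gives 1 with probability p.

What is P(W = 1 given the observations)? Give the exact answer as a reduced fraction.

P(W = 1 | obs) = 31/87

Enumerate traces; 72 have nonzero weight after conditioning:
  (Z=0, X=0, V=0, U=0, W=1, Y=1) weight 1/270
  (Z=0, X=0, V=0, U=0, W=1, Y=2) weight 1/270
  (Z=0, X=0, V=0, U=0, W=1, Y=3) weight 1/270
  (Z=0, X=0, V=0, U=1, W=1, Y=1) weight 1/270
  (Z=0, X=0, V=0, U=1, W=1, Y=2) weight 1/270
  (Z=0, X=0, V=0, U=1, W=1, Y=3) weight 1/270
  (Z=0, X=0, V=1, U=0, W=0, Y=1) weight 1/270
  (Z=0, X=0, V=1, U=0, W=0, Y=2) weight 1/270
  … 64 more
Group by W:
  weight(W=0) = 7/30
  weight(W=1) = 31/240
Total weight = 7/30 + 31/240 = 29/80
P(W=0 | obs) = 7/30 / 29/80 = 56/87
P(W=1 | obs) = 31/240 / 29/80 = 31/87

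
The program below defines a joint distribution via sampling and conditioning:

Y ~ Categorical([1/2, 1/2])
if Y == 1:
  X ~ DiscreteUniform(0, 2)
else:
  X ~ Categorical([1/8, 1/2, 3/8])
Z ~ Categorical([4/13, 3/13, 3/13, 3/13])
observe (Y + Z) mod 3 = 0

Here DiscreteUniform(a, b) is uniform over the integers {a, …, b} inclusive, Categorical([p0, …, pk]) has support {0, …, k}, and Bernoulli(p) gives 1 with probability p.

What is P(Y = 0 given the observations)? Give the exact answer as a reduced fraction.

Enumerate traces; 9 have nonzero weight after conditioning:
  (Y=0, X=0, Z=0) weight 1/52
  (Y=0, X=0, Z=3) weight 3/208
  (Y=0, X=1, Z=0) weight 1/13
  (Y=0, X=1, Z=3) weight 3/52
  (Y=0, X=2, Z=0) weight 3/52
  (Y=0, X=2, Z=3) weight 9/208
  (Y=1, X=0, Z=2) weight 1/26
  (Y=1, X=1, Z=2) weight 1/26
  … 1 more
Group by Y:
  weight(Y=0) = 7/26
  weight(Y=1) = 3/26
Total weight = 7/26 + 3/26 = 5/13
P(Y=0 | obs) = 7/26 / 5/13 = 7/10
P(Y=1 | obs) = 3/26 / 5/13 = 3/10

P(Y = 0 | obs) = 7/10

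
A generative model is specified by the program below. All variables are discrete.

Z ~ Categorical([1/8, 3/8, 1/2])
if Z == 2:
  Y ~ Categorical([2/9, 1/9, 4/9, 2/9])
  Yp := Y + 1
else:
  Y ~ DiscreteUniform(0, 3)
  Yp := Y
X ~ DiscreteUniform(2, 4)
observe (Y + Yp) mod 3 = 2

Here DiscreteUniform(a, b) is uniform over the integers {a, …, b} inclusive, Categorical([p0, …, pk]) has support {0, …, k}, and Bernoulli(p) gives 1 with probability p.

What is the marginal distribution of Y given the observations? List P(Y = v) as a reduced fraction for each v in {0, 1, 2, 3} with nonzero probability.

P(Y=1) = 9/25, P(Y=2) = 16/25

Enumerate traces; 9 have nonzero weight after conditioning:
  (Z=0, Y=1, X=2) weight 1/96
  (Z=0, Y=1, X=3) weight 1/96
  (Z=0, Y=1, X=4) weight 1/96
  (Z=1, Y=1, X=2) weight 1/32
  (Z=1, Y=1, X=3) weight 1/32
  (Z=1, Y=1, X=4) weight 1/32
  (Z=2, Y=2, X=2) weight 2/27
  (Z=2, Y=2, X=3) weight 2/27
  … 1 more
Group by Y:
  weight(Y=1) = 1/8
  weight(Y=2) = 2/9
Total weight = 1/8 + 2/9 = 25/72
P(Y=1 | obs) = 1/8 / 25/72 = 9/25
P(Y=2 | obs) = 2/9 / 25/72 = 16/25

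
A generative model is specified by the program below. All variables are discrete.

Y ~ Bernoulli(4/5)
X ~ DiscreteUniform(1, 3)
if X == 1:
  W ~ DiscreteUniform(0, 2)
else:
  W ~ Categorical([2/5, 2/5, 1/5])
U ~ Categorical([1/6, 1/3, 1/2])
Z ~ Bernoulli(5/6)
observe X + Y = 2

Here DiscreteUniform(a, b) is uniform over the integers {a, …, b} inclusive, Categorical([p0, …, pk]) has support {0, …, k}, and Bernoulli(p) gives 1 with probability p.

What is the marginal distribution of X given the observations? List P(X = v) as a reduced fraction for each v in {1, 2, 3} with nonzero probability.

Enumerate traces; 36 have nonzero weight after conditioning:
  (Y=0, X=2, W=0, U=0, Z=0) weight 1/1350
  (Y=0, X=2, W=0, U=0, Z=1) weight 1/270
  (Y=0, X=2, W=0, U=1, Z=0) weight 1/675
  (Y=0, X=2, W=0, U=1, Z=1) weight 1/135
  (Y=0, X=2, W=0, U=2, Z=0) weight 1/450
  (Y=0, X=2, W=0, U=2, Z=1) weight 1/90
  (Y=0, X=2, W=1, U=0, Z=0) weight 1/1350
  (Y=0, X=2, W=1, U=0, Z=1) weight 1/270
  (Y=1, X=1, W=0, U=0, Z=0) weight 1/405
  … 27 more
Group by X:
  weight(X=1) = 4/15
  weight(X=2) = 1/15
Total weight = 4/15 + 1/15 = 1/3
P(X=1 | obs) = 4/15 / 1/3 = 4/5
P(X=2 | obs) = 1/15 / 1/3 = 1/5

P(X=1) = 4/5, P(X=2) = 1/5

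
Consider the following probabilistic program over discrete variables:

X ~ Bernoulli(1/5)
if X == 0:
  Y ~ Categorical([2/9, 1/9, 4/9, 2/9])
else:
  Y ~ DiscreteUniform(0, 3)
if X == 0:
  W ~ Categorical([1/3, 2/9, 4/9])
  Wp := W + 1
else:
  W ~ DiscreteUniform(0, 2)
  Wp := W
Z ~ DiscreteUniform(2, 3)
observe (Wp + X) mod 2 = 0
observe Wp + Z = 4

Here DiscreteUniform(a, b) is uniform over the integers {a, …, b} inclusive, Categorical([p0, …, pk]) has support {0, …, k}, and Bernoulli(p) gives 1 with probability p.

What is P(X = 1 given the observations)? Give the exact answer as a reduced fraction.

Enumerate traces; 8 have nonzero weight after conditioning:
  (X=0, Y=0, W=1, Z=2) weight 8/405
  (X=0, Y=1, W=1, Z=2) weight 4/405
  (X=0, Y=2, W=1, Z=2) weight 16/405
  (X=0, Y=3, W=1, Z=2) weight 8/405
  (X=1, Y=0, W=1, Z=3) weight 1/120
  (X=1, Y=1, W=1, Z=3) weight 1/120
  (X=1, Y=2, W=1, Z=3) weight 1/120
  (X=1, Y=3, W=1, Z=3) weight 1/120
Group by X:
  weight(X=0) = 4/45
  weight(X=1) = 1/30
Total weight = 4/45 + 1/30 = 11/90
P(X=0 | obs) = 4/45 / 11/90 = 8/11
P(X=1 | obs) = 1/30 / 11/90 = 3/11

P(X = 1 | obs) = 3/11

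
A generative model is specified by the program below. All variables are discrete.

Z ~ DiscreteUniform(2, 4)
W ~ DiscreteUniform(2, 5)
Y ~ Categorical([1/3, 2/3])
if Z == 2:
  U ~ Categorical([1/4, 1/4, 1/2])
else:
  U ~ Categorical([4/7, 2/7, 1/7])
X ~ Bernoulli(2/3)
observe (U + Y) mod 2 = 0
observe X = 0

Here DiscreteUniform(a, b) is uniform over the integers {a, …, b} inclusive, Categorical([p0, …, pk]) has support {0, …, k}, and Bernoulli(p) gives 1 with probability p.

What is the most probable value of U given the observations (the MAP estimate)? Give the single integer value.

Enumerate traces; 36 have nonzero weight after conditioning:
  (Z=2, W=2, Y=0, U=0, X=0) weight 1/432
  (Z=2, W=2, Y=0, U=2, X=0) weight 1/216
  (Z=2, W=2, Y=1, U=1, X=0) weight 1/216
  (Z=2, W=3, Y=0, U=0, X=0) weight 1/432
  (Z=2, W=3, Y=0, U=2, X=0) weight 1/216
  (Z=2, W=3, Y=1, U=1, X=0) weight 1/216
  (Z=2, W=4, Y=0, U=0, X=0) weight 1/432
  (Z=2, W=4, Y=0, U=2, X=0) weight 1/216
  … 28 more
Group by U:
  weight(U=0) = 13/252
  weight(U=1) = 23/378
  weight(U=2) = 11/378
Total weight = 13/252 + 23/378 + 11/378 = 107/756
P(U=0 | obs) = 13/252 / 107/756 = 39/107
P(U=1 | obs) = 23/378 / 107/756 = 46/107
P(U=2 | obs) = 11/378 / 107/756 = 22/107
argmax = 1

argmax_v P(U = v | obs) = 1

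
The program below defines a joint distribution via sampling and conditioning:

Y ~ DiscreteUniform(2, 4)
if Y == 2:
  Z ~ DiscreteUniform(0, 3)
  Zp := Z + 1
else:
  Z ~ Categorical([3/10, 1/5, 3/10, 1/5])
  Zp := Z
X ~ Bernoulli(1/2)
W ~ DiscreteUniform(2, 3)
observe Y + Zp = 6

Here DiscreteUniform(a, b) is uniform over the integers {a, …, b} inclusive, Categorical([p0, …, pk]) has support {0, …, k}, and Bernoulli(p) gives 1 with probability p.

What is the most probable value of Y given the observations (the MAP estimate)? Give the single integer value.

argmax_v P(Y = v | obs) = 4

Enumerate traces; 12 have nonzero weight after conditioning:
  (Y=2, Z=3, X=0, W=2) weight 1/48
  (Y=2, Z=3, X=0, W=3) weight 1/48
  (Y=2, Z=3, X=1, W=2) weight 1/48
  (Y=2, Z=3, X=1, W=3) weight 1/48
  (Y=3, Z=3, X=0, W=2) weight 1/60
  (Y=3, Z=3, X=0, W=3) weight 1/60
  (Y=3, Z=3, X=1, W=2) weight 1/60
  (Y=3, Z=3, X=1, W=3) weight 1/60
  (Y=4, Z=2, X=0, W=2) weight 1/40
  … 3 more
Group by Y:
  weight(Y=2) = 1/12
  weight(Y=3) = 1/15
  weight(Y=4) = 1/10
Total weight = 1/12 + 1/15 + 1/10 = 1/4
P(Y=2 | obs) = 1/12 / 1/4 = 1/3
P(Y=3 | obs) = 1/15 / 1/4 = 4/15
P(Y=4 | obs) = 1/10 / 1/4 = 2/5
argmax = 4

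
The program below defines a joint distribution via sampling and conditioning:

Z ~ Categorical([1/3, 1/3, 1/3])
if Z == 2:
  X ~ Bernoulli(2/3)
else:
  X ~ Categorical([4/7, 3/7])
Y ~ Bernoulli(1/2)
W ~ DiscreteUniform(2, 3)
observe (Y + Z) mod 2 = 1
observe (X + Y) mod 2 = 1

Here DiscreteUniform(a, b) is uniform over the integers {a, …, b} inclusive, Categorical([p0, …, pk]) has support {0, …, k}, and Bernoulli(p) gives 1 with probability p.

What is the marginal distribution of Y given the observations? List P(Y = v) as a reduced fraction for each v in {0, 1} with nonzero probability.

Enumerate traces; 6 have nonzero weight after conditioning:
  (Z=0, X=0, Y=1, W=2) weight 1/21
  (Z=0, X=0, Y=1, W=3) weight 1/21
  (Z=1, X=1, Y=0, W=2) weight 1/28
  (Z=1, X=1, Y=0, W=3) weight 1/28
  (Z=2, X=0, Y=1, W=2) weight 1/36
  (Z=2, X=0, Y=1, W=3) weight 1/36
Group by Y:
  weight(Y=0) = 1/14
  weight(Y=1) = 19/126
Total weight = 1/14 + 19/126 = 2/9
P(Y=0 | obs) = 1/14 / 2/9 = 9/28
P(Y=1 | obs) = 19/126 / 2/9 = 19/28

P(Y=0) = 9/28, P(Y=1) = 19/28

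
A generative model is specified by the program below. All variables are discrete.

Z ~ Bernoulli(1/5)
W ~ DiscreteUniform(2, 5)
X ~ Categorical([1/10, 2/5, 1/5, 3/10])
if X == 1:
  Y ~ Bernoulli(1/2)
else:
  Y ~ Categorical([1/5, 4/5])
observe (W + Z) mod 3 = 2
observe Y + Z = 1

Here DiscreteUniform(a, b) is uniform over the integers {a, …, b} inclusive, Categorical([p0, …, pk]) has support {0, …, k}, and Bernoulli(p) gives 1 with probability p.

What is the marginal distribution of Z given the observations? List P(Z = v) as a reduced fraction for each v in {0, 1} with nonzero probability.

Enumerate traces; 12 have nonzero weight after conditioning:
  (Z=0, W=2, X=0, Y=1) weight 2/125
  (Z=0, W=2, X=1, Y=1) weight 1/25
  (Z=0, W=2, X=2, Y=1) weight 4/125
  (Z=0, W=2, X=3, Y=1) weight 6/125
  (Z=0, W=5, X=0, Y=1) weight 2/125
  (Z=0, W=5, X=1, Y=1) weight 1/25
  (Z=0, W=5, X=2, Y=1) weight 4/125
  (Z=0, W=5, X=3, Y=1) weight 6/125
  (Z=1, W=4, X=0, Y=0) weight 1/1000
  … 3 more
Group by Z:
  weight(Z=0) = 34/125
  weight(Z=1) = 2/125
Total weight = 34/125 + 2/125 = 36/125
P(Z=0 | obs) = 34/125 / 36/125 = 17/18
P(Z=1 | obs) = 2/125 / 36/125 = 1/18

P(Z=0) = 17/18, P(Z=1) = 1/18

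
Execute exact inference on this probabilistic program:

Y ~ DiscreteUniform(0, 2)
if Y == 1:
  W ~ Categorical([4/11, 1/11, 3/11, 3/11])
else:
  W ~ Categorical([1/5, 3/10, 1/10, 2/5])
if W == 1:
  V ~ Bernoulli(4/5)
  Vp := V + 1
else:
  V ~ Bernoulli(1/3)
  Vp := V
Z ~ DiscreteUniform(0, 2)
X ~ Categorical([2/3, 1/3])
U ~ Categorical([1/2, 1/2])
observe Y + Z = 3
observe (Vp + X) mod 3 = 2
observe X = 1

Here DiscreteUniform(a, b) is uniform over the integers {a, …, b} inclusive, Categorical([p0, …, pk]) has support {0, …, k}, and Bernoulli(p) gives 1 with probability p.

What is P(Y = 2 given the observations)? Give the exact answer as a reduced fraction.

Enumerate traces; 16 have nonzero weight after conditioning:
  (Y=1, W=0, V=1, Z=2, X=1, U=0) weight 2/891
  (Y=1, W=0, V=1, Z=2, X=1, U=1) weight 2/891
  (Y=1, W=1, V=0, Z=2, X=1, U=0) weight 1/2970
  (Y=1, W=1, V=0, Z=2, X=1, U=1) weight 1/2970
  (Y=1, W=2, V=1, Z=2, X=1, U=0) weight 1/594
  (Y=1, W=2, V=1, Z=2, X=1, U=1) weight 1/594
  (Y=1, W=3, V=1, Z=2, X=1, U=0) weight 1/594
  (Y=1, W=3, V=1, Z=2, X=1, U=1) weight 1/594
  (Y=2, W=0, V=1, Z=1, X=1, U=0) weight 1/810
  … 7 more
Group by Y:
  weight(Y=1) = 53/4455
  weight(Y=2) = 22/2025
Total weight = 53/4455 + 22/2025 = 169/7425
P(Y=1 | obs) = 53/4455 / 169/7425 = 265/507
P(Y=2 | obs) = 22/2025 / 169/7425 = 242/507

P(Y = 2 | obs) = 242/507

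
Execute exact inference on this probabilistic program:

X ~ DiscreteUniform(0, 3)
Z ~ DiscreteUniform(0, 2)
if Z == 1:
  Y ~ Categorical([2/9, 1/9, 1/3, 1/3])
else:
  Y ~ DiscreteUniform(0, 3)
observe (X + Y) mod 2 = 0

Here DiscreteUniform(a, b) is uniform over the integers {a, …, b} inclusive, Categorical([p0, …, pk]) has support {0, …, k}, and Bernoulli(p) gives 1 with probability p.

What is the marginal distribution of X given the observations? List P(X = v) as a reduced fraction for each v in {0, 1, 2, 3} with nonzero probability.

P(X=0) = 7/27, P(X=1) = 13/54, P(X=2) = 7/27, P(X=3) = 13/54

Enumerate traces; 24 have nonzero weight after conditioning:
  (X=0, Z=0, Y=0) weight 1/48
  (X=0, Z=0, Y=2) weight 1/48
  (X=0, Z=1, Y=0) weight 1/54
  (X=0, Z=1, Y=2) weight 1/36
  (X=0, Z=2, Y=0) weight 1/48
  (X=0, Z=2, Y=2) weight 1/48
  (X=1, Z=0, Y=1) weight 1/48
  (X=1, Z=0, Y=3) weight 1/48
  (X=2, Z=0, Y=0) weight 1/48
  (X=3, Z=0, Y=1) weight 1/48
  … 14 more
Group by X:
  weight(X=0) = 7/54
  weight(X=1) = 13/108
  weight(X=2) = 7/54
  weight(X=3) = 13/108
Total weight = 7/54 + 13/108 + 7/54 + 13/108 = 1/2
P(X=0 | obs) = 7/54 / 1/2 = 7/27
P(X=1 | obs) = 13/108 / 1/2 = 13/54
P(X=2 | obs) = 7/54 / 1/2 = 7/27
P(X=3 | obs) = 13/108 / 1/2 = 13/54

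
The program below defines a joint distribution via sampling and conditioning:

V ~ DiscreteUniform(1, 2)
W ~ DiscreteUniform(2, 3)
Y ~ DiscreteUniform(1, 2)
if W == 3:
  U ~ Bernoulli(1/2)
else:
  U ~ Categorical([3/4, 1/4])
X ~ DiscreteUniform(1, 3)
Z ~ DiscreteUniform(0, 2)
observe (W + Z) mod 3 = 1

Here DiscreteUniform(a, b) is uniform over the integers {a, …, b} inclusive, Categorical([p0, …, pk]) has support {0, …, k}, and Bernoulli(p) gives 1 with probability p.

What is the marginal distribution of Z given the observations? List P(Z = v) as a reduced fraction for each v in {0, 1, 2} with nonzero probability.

P(Z=1) = 1/2, P(Z=2) = 1/2

Enumerate traces; 48 have nonzero weight after conditioning:
  (V=1, W=2, Y=1, U=0, X=1, Z=2) weight 1/96
  (V=1, W=2, Y=1, U=0, X=2, Z=2) weight 1/96
  (V=1, W=2, Y=1, U=0, X=3, Z=2) weight 1/96
  (V=1, W=2, Y=1, U=1, X=1, Z=2) weight 1/288
  (V=1, W=2, Y=1, U=1, X=2, Z=2) weight 1/288
  (V=1, W=2, Y=1, U=1, X=3, Z=2) weight 1/288
  (V=1, W=2, Y=2, U=0, X=1, Z=2) weight 1/96
  (V=1, W=2, Y=2, U=0, X=2, Z=2) weight 1/96
  (V=1, W=3, Y=1, U=0, X=1, Z=1) weight 1/144
  … 39 more
Group by Z:
  weight(Z=1) = 1/6
  weight(Z=2) = 1/6
Total weight = 1/6 + 1/6 = 1/3
P(Z=1 | obs) = 1/6 / 1/3 = 1/2
P(Z=2 | obs) = 1/6 / 1/3 = 1/2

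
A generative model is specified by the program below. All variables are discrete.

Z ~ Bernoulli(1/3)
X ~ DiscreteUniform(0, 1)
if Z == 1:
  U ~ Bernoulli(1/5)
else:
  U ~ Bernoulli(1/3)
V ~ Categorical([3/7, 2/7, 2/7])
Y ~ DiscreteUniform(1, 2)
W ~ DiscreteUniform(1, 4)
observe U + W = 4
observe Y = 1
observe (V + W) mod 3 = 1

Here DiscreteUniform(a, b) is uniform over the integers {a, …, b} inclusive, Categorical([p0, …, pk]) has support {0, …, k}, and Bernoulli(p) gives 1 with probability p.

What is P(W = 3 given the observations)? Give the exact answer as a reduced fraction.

P(W = 3 | obs) = 13/61

Enumerate traces; 8 have nonzero weight after conditioning:
  (Z=0, X=0, U=0, V=0, Y=1, W=4) weight 1/84
  (Z=0, X=0, U=1, V=1, Y=1, W=3) weight 1/252
  (Z=0, X=1, U=0, V=0, Y=1, W=4) weight 1/84
  (Z=0, X=1, U=1, V=1, Y=1, W=3) weight 1/252
  (Z=1, X=0, U=0, V=0, Y=1, W=4) weight 1/140
  (Z=1, X=0, U=1, V=1, Y=1, W=3) weight 1/840
  (Z=1, X=1, U=0, V=0, Y=1, W=4) weight 1/140
  (Z=1, X=1, U=1, V=1, Y=1, W=3) weight 1/840
Group by W:
  weight(W=3) = 13/1260
  weight(W=4) = 4/105
Total weight = 13/1260 + 4/105 = 61/1260
P(W=3 | obs) = 13/1260 / 61/1260 = 13/61
P(W=4 | obs) = 4/105 / 61/1260 = 48/61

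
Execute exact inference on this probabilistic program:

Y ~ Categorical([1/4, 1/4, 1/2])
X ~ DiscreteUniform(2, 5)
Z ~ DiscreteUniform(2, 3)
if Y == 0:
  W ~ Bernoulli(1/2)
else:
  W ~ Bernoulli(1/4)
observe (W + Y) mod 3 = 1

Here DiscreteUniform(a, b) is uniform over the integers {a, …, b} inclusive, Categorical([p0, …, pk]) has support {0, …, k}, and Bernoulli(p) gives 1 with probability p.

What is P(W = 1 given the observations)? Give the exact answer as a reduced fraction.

Enumerate traces; 16 have nonzero weight after conditioning:
  (Y=0, X=2, Z=2, W=1) weight 1/64
  (Y=0, X=2, Z=3, W=1) weight 1/64
  (Y=0, X=3, Z=2, W=1) weight 1/64
  (Y=0, X=3, Z=3, W=1) weight 1/64
  (Y=0, X=4, Z=2, W=1) weight 1/64
  (Y=0, X=4, Z=3, W=1) weight 1/64
  (Y=0, X=5, Z=2, W=1) weight 1/64
  (Y=0, X=5, Z=3, W=1) weight 1/64
  (Y=1, X=2, Z=2, W=0) weight 3/128
  … 7 more
Group by W:
  weight(W=0) = 3/16
  weight(W=1) = 1/8
Total weight = 3/16 + 1/8 = 5/16
P(W=0 | obs) = 3/16 / 5/16 = 3/5
P(W=1 | obs) = 1/8 / 5/16 = 2/5

P(W = 1 | obs) = 2/5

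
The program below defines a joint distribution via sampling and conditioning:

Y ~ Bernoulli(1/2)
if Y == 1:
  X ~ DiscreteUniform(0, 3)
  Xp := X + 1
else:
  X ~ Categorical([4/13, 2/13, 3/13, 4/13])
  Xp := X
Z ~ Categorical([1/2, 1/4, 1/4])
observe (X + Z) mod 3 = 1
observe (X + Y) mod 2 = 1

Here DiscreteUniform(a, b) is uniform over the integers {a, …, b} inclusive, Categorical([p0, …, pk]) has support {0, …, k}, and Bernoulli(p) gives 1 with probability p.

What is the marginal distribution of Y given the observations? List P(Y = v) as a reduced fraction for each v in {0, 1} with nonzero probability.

P(Y=0) = 16/29, P(Y=1) = 13/29

Enumerate traces; 4 have nonzero weight after conditioning:
  (Y=0, X=1, Z=0) weight 1/26
  (Y=0, X=3, Z=1) weight 1/26
  (Y=1, X=0, Z=1) weight 1/32
  (Y=1, X=2, Z=2) weight 1/32
Group by Y:
  weight(Y=0) = 1/13
  weight(Y=1) = 1/16
Total weight = 1/13 + 1/16 = 29/208
P(Y=0 | obs) = 1/13 / 29/208 = 16/29
P(Y=1 | obs) = 1/16 / 29/208 = 13/29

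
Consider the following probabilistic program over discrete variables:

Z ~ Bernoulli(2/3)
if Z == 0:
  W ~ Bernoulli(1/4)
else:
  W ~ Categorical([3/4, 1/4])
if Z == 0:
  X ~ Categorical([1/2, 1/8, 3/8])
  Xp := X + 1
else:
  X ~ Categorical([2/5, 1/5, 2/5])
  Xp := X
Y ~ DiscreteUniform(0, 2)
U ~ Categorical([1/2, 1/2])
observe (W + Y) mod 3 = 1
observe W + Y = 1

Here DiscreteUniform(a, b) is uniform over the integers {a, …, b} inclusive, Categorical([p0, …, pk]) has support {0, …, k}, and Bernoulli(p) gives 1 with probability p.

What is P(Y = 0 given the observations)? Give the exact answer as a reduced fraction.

P(Y = 0 | obs) = 1/4

Enumerate traces; 24 have nonzero weight after conditioning:
  (Z=0, W=0, X=0, Y=1, U=0) weight 1/48
  (Z=0, W=0, X=0, Y=1, U=1) weight 1/48
  (Z=0, W=0, X=1, Y=1, U=0) weight 1/192
  (Z=0, W=0, X=1, Y=1, U=1) weight 1/192
  (Z=0, W=0, X=2, Y=1, U=0) weight 1/64
  (Z=0, W=0, X=2, Y=1, U=1) weight 1/64
  (Z=0, W=1, X=0, Y=0, U=0) weight 1/144
  (Z=0, W=1, X=0, Y=0, U=1) weight 1/144
  … 16 more
Group by Y:
  weight(Y=0) = 1/12
  weight(Y=1) = 1/4
Total weight = 1/12 + 1/4 = 1/3
P(Y=0 | obs) = 1/12 / 1/3 = 1/4
P(Y=1 | obs) = 1/4 / 1/3 = 3/4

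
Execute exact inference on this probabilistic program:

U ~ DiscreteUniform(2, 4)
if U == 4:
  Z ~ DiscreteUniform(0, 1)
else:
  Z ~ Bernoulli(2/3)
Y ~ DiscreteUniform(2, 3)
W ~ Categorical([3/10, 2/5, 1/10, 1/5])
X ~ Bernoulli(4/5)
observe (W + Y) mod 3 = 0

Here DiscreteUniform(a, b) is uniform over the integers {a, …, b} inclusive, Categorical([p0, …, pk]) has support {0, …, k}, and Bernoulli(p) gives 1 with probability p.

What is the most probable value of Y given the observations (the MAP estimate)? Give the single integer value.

Enumerate traces; 36 have nonzero weight after conditioning:
  (U=2, Z=0, Y=2, W=1, X=0) weight 1/225
  (U=2, Z=0, Y=2, W=1, X=1) weight 4/225
  (U=2, Z=0, Y=3, W=0, X=0) weight 1/300
  (U=2, Z=0, Y=3, W=0, X=1) weight 1/75
  (U=2, Z=0, Y=3, W=3, X=0) weight 1/450
  (U=2, Z=0, Y=3, W=3, X=1) weight 2/225
  (U=2, Z=1, Y=2, W=1, X=0) weight 2/225
  (U=2, Z=1, Y=2, W=1, X=1) weight 8/225
  … 28 more
Group by Y:
  weight(Y=2) = 1/5
  weight(Y=3) = 1/4
Total weight = 1/5 + 1/4 = 9/20
P(Y=2 | obs) = 1/5 / 9/20 = 4/9
P(Y=3 | obs) = 1/4 / 9/20 = 5/9
argmax = 3

argmax_v P(Y = v | obs) = 3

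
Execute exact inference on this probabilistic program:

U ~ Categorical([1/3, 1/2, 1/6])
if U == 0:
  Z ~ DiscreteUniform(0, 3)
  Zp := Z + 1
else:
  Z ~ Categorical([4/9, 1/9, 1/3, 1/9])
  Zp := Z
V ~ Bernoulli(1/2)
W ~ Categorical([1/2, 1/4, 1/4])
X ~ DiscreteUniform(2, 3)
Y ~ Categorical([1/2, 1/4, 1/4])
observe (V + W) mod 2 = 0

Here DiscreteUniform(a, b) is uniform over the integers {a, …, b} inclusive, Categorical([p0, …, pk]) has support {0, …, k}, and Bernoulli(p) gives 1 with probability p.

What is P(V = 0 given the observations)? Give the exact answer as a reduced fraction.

P(V = 0 | obs) = 3/4

Enumerate traces; 216 have nonzero weight after conditioning:
  (U=0, Z=0, V=0, W=0, X=2, Y=0) weight 1/192
  (U=0, Z=0, V=0, W=0, X=2, Y=1) weight 1/384
  (U=0, Z=0, V=0, W=0, X=2, Y=2) weight 1/384
  (U=0, Z=0, V=0, W=0, X=3, Y=0) weight 1/192
  (U=0, Z=0, V=0, W=0, X=3, Y=1) weight 1/384
  (U=0, Z=0, V=0, W=0, X=3, Y=2) weight 1/384
  (U=0, Z=0, V=0, W=2, X=2, Y=0) weight 1/384
  (U=0, Z=0, V=0, W=2, X=2, Y=1) weight 1/768
  (U=0, Z=0, V=1, W=1, X=2, Y=0) weight 1/384
  … 207 more
Group by V:
  weight(V=0) = 3/8
  weight(V=1) = 1/8
Total weight = 3/8 + 1/8 = 1/2
P(V=0 | obs) = 3/8 / 1/2 = 3/4
P(V=1 | obs) = 1/8 / 1/2 = 1/4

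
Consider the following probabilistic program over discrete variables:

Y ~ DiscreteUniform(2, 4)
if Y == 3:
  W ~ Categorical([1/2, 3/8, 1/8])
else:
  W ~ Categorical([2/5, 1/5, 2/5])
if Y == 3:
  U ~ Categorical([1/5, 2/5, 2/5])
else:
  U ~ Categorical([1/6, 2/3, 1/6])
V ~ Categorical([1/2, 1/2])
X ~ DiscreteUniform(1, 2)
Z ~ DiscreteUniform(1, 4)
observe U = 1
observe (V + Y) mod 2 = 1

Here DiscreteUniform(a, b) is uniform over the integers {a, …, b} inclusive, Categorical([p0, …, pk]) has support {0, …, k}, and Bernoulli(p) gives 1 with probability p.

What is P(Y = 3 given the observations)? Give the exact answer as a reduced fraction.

P(Y = 3 | obs) = 3/13

Enumerate traces; 72 have nonzero weight after conditioning:
  (Y=2, W=0, U=1, V=1, X=1, Z=1) weight 1/180
  (Y=2, W=0, U=1, V=1, X=1, Z=2) weight 1/180
  (Y=2, W=0, U=1, V=1, X=1, Z=3) weight 1/180
  (Y=2, W=0, U=1, V=1, X=1, Z=4) weight 1/180
  (Y=2, W=0, U=1, V=1, X=2, Z=1) weight 1/180
  (Y=2, W=0, U=1, V=1, X=2, Z=2) weight 1/180
  (Y=2, W=0, U=1, V=1, X=2, Z=3) weight 1/180
  (Y=2, W=0, U=1, V=1, X=2, Z=4) weight 1/180
  (Y=3, W=0, U=1, V=0, X=1, Z=1) weight 1/240
  (Y=4, W=0, U=1, V=1, X=1, Z=1) weight 1/180
  … 62 more
Group by Y:
  weight(Y=2) = 1/9
  weight(Y=3) = 1/15
  weight(Y=4) = 1/9
Total weight = 1/9 + 1/15 + 1/9 = 13/45
P(Y=2 | obs) = 1/9 / 13/45 = 5/13
P(Y=3 | obs) = 1/15 / 13/45 = 3/13
P(Y=4 | obs) = 1/9 / 13/45 = 5/13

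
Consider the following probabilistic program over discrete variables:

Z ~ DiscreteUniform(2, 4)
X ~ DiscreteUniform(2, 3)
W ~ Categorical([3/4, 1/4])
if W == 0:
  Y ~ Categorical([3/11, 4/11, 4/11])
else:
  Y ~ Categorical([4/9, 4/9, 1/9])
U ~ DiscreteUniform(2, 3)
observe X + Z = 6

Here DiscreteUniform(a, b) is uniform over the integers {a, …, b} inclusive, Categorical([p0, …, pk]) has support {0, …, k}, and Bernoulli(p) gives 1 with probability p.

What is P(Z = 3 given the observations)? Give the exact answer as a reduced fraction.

P(Z = 3 | obs) = 1/2

Enumerate traces; 24 have nonzero weight after conditioning:
  (Z=3, X=3, W=0, Y=0, U=2) weight 3/176
  (Z=3, X=3, W=0, Y=0, U=3) weight 3/176
  (Z=3, X=3, W=0, Y=1, U=2) weight 1/44
  (Z=3, X=3, W=0, Y=1, U=3) weight 1/44
  (Z=3, X=3, W=0, Y=2, U=2) weight 1/44
  (Z=3, X=3, W=0, Y=2, U=3) weight 1/44
  (Z=3, X=3, W=1, Y=0, U=2) weight 1/108
  (Z=3, X=3, W=1, Y=0, U=3) weight 1/108
  (Z=4, X=2, W=0, Y=0, U=2) weight 3/176
  … 15 more
Group by Z:
  weight(Z=3) = 1/6
  weight(Z=4) = 1/6
Total weight = 1/6 + 1/6 = 1/3
P(Z=3 | obs) = 1/6 / 1/3 = 1/2
P(Z=4 | obs) = 1/6 / 1/3 = 1/2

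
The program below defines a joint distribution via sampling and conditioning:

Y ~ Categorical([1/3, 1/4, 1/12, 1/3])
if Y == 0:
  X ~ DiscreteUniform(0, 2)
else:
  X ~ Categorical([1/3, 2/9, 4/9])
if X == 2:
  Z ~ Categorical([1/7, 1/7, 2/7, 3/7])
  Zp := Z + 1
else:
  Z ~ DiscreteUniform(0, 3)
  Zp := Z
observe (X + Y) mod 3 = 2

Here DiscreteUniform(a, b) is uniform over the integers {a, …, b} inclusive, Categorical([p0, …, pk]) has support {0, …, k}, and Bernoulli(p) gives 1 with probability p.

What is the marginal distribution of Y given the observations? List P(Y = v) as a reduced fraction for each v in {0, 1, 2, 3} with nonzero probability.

P(Y=0) = 12/37, P(Y=1) = 6/37, P(Y=2) = 3/37, P(Y=3) = 16/37

Enumerate traces; 16 have nonzero weight after conditioning:
  (Y=0, X=2, Z=0) weight 1/63
  (Y=0, X=2, Z=1) weight 1/63
  (Y=0, X=2, Z=2) weight 2/63
  (Y=0, X=2, Z=3) weight 1/21
  (Y=1, X=1, Z=0) weight 1/72
  (Y=1, X=1, Z=1) weight 1/72
  (Y=1, X=1, Z=2) weight 1/72
  (Y=1, X=1, Z=3) weight 1/72
  (Y=2, X=0, Z=0) weight 1/144
  (Y=3, X=2, Z=0) weight 4/189
  … 6 more
Group by Y:
  weight(Y=0) = 1/9
  weight(Y=1) = 1/18
  weight(Y=2) = 1/36
  weight(Y=3) = 4/27
Total weight = 1/9 + 1/18 + 1/36 + 4/27 = 37/108
P(Y=0 | obs) = 1/9 / 37/108 = 12/37
P(Y=1 | obs) = 1/18 / 37/108 = 6/37
P(Y=2 | obs) = 1/36 / 37/108 = 3/37
P(Y=3 | obs) = 4/27 / 37/108 = 16/37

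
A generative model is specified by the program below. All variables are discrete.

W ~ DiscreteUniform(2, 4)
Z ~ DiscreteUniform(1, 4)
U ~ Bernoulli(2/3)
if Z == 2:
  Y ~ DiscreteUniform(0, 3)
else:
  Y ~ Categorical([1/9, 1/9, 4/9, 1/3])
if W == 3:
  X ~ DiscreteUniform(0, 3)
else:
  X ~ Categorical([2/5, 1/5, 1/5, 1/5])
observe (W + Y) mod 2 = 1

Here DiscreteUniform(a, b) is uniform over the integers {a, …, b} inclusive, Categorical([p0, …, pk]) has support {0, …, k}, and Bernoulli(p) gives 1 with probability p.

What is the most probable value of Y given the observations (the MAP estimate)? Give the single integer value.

Enumerate traces; 192 have nonzero weight after conditioning:
  (W=2, Z=1, U=0, Y=1, X=0) weight 1/810
  (W=2, Z=1, U=0, Y=1, X=1) weight 1/1620
  (W=2, Z=1, U=0, Y=1, X=2) weight 1/1620
  (W=2, Z=1, U=0, Y=1, X=3) weight 1/1620
  (W=2, Z=1, U=0, Y=3, X=0) weight 1/270
  (W=2, Z=1, U=0, Y=3, X=1) weight 1/540
  (W=2, Z=1, U=0, Y=3, X=2) weight 1/540
  (W=2, Z=1, U=0, Y=3, X=3) weight 1/540
  (W=3, Z=1, U=0, Y=0, X=0) weight 1/1296
  (W=3, Z=1, U=0, Y=2, X=0) weight 1/324
  … 182 more
Group by Y:
  weight(Y=0) = 7/144
  weight(Y=1) = 7/72
  weight(Y=2) = 19/144
  weight(Y=3) = 5/24
Total weight = 7/144 + 7/72 + 19/144 + 5/24 = 35/72
P(Y=0 | obs) = 7/144 / 35/72 = 1/10
P(Y=1 | obs) = 7/72 / 35/72 = 1/5
P(Y=2 | obs) = 19/144 / 35/72 = 19/70
P(Y=3 | obs) = 5/24 / 35/72 = 3/7
argmax = 3

argmax_v P(Y = v | obs) = 3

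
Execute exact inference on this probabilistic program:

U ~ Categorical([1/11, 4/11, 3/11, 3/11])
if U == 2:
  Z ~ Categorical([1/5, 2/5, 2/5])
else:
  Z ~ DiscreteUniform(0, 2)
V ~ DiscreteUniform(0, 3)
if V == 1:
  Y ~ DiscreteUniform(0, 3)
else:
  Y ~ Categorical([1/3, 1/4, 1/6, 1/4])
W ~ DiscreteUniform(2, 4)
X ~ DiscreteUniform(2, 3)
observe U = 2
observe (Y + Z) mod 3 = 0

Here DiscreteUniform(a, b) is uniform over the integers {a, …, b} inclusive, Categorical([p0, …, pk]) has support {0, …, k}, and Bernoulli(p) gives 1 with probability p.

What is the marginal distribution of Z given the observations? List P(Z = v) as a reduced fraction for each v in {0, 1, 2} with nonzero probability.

Enumerate traces; 96 have nonzero weight after conditioning:
  (U=2, Z=0, V=0, Y=0, W=2, X=2) weight 1/1320
  (U=2, Z=0, V=0, Y=0, W=2, X=3) weight 1/1320
  (U=2, Z=0, V=0, Y=0, W=3, X=2) weight 1/1320
  (U=2, Z=0, V=0, Y=0, W=3, X=3) weight 1/1320
  (U=2, Z=0, V=0, Y=0, W=4, X=2) weight 1/1320
  (U=2, Z=0, V=0, Y=0, W=4, X=3) weight 1/1320
  (U=2, Z=0, V=0, Y=3, W=2, X=2) weight 1/1760
  (U=2, Z=0, V=0, Y=3, W=2, X=3) weight 1/1760
  (U=2, Z=1, V=0, Y=2, W=2, X=2) weight 1/1320
  (U=2, Z=2, V=0, Y=1, W=2, X=2) weight 1/880
  … 86 more
Group by Z:
  weight(Z=0) = 27/880
  weight(Z=1) = 9/440
  weight(Z=2) = 3/110
Total weight = 27/880 + 9/440 + 3/110 = 69/880
P(Z=0 | obs) = 27/880 / 69/880 = 9/23
P(Z=1 | obs) = 9/440 / 69/880 = 6/23
P(Z=2 | obs) = 3/110 / 69/880 = 8/23

P(Z=0) = 9/23, P(Z=1) = 6/23, P(Z=2) = 8/23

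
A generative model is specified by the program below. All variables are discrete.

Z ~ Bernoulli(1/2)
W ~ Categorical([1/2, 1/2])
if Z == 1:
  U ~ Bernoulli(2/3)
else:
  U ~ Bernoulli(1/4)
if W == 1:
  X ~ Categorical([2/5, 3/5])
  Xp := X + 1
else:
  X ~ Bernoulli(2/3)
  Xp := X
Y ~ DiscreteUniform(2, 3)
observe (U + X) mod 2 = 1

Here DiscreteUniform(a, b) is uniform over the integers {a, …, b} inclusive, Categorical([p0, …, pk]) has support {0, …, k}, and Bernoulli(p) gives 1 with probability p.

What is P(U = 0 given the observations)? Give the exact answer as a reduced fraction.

Enumerate traces; 16 have nonzero weight after conditioning:
  (Z=0, W=0, U=0, X=1, Y=2) weight 1/16
  (Z=0, W=0, U=0, X=1, Y=3) weight 1/16
  (Z=0, W=0, U=1, X=0, Y=2) weight 1/96
  (Z=0, W=0, U=1, X=0, Y=3) weight 1/96
  (Z=0, W=1, U=0, X=1, Y=2) weight 9/160
  (Z=0, W=1, U=0, X=1, Y=3) weight 9/160
  (Z=0, W=1, U=1, X=0, Y=2) weight 1/80
  (Z=0, W=1, U=1, X=0, Y=3) weight 1/80
  … 8 more
Group by U:
  weight(U=0) = 247/720
  weight(U=1) = 121/720
Total weight = 247/720 + 121/720 = 23/45
P(U=0 | obs) = 247/720 / 23/45 = 247/368
P(U=1 | obs) = 121/720 / 23/45 = 121/368

P(U = 0 | obs) = 247/368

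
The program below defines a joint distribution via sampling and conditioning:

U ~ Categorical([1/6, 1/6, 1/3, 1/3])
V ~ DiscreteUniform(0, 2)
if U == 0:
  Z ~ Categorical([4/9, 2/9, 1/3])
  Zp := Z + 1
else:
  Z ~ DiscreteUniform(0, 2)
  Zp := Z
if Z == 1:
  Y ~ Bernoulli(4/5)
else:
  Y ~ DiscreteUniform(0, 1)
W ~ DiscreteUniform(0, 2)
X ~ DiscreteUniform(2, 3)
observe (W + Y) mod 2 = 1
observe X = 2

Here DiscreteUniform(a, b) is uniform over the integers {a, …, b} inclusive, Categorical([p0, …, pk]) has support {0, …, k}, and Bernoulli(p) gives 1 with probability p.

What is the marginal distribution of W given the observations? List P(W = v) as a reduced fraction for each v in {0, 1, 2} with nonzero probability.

P(W=0) = 107/287, P(W=1) = 73/287, P(W=2) = 107/287

Enumerate traces; 108 have nonzero weight after conditioning:
  (U=0, V=0, Z=0, Y=0, W=1, X=2) weight 1/486
  (U=0, V=0, Z=0, Y=1, W=0, X=2) weight 1/486
  (U=0, V=0, Z=0, Y=1, W=2, X=2) weight 1/486
  (U=0, V=0, Z=1, Y=0, W=1, X=2) weight 1/2430
  (U=0, V=0, Z=1, Y=1, W=0, X=2) weight 2/1215
  (U=0, V=0, Z=1, Y=1, W=2, X=2) weight 2/1215
  (U=0, V=0, Z=2, Y=0, W=1, X=2) weight 1/648
  (U=0, V=0, Z=2, Y=1, W=0, X=2) weight 1/648
  … 100 more
Group by W:
  weight(W=0) = 107/1080
  weight(W=1) = 73/1080
  weight(W=2) = 107/1080
Total weight = 107/1080 + 73/1080 + 107/1080 = 287/1080
P(W=0 | obs) = 107/1080 / 287/1080 = 107/287
P(W=1 | obs) = 73/1080 / 287/1080 = 73/287
P(W=2 | obs) = 107/1080 / 287/1080 = 107/287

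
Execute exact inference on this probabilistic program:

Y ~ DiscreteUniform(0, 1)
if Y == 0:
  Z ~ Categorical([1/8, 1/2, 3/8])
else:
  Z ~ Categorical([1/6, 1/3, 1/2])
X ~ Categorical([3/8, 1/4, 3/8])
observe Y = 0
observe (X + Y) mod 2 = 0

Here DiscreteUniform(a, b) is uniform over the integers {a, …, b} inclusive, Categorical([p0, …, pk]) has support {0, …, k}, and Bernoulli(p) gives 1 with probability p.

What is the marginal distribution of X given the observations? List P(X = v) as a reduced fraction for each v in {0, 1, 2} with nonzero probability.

P(X=0) = 1/2, P(X=2) = 1/2

Enumerate traces; 6 have nonzero weight after conditioning:
  (Y=0, Z=0, X=0) weight 3/128
  (Y=0, Z=0, X=2) weight 3/128
  (Y=0, Z=1, X=0) weight 3/32
  (Y=0, Z=1, X=2) weight 3/32
  (Y=0, Z=2, X=0) weight 9/128
  (Y=0, Z=2, X=2) weight 9/128
Group by X:
  weight(X=0) = 3/16
  weight(X=2) = 3/16
Total weight = 3/16 + 3/16 = 3/8
P(X=0 | obs) = 3/16 / 3/8 = 1/2
P(X=2 | obs) = 3/16 / 3/8 = 1/2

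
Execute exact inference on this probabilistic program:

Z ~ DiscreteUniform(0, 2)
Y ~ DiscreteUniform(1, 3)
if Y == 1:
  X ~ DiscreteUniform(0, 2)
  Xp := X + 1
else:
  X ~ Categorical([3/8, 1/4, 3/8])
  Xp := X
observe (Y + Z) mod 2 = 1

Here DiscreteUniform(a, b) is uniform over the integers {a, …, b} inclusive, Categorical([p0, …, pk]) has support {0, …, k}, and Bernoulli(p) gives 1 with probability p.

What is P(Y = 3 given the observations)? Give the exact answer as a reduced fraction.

P(Y = 3 | obs) = 2/5

Enumerate traces; 15 have nonzero weight after conditioning:
  (Z=0, Y=1, X=0) weight 1/27
  (Z=0, Y=1, X=1) weight 1/27
  (Z=0, Y=1, X=2) weight 1/27
  (Z=0, Y=3, X=0) weight 1/24
  (Z=0, Y=3, X=1) weight 1/36
  (Z=0, Y=3, X=2) weight 1/24
  (Z=1, Y=2, X=0) weight 1/24
  (Z=1, Y=2, X=1) weight 1/36
  … 7 more
Group by Y:
  weight(Y=1) = 2/9
  weight(Y=2) = 1/9
  weight(Y=3) = 2/9
Total weight = 2/9 + 1/9 + 2/9 = 5/9
P(Y=1 | obs) = 2/9 / 5/9 = 2/5
P(Y=2 | obs) = 1/9 / 5/9 = 1/5
P(Y=3 | obs) = 2/9 / 5/9 = 2/5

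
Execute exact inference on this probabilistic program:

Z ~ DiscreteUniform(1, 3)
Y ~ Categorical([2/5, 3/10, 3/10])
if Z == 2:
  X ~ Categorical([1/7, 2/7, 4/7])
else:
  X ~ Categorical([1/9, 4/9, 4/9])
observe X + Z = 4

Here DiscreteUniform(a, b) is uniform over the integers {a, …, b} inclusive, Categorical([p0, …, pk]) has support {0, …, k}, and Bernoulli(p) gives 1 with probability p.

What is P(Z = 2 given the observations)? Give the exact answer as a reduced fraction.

P(Z = 2 | obs) = 9/16

Enumerate traces; 6 have nonzero weight after conditioning:
  (Z=2, Y=0, X=2) weight 8/105
  (Z=2, Y=1, X=2) weight 2/35
  (Z=2, Y=2, X=2) weight 2/35
  (Z=3, Y=0, X=1) weight 8/135
  (Z=3, Y=1, X=1) weight 2/45
  (Z=3, Y=2, X=1) weight 2/45
Group by Z:
  weight(Z=2) = 4/21
  weight(Z=3) = 4/27
Total weight = 4/21 + 4/27 = 64/189
P(Z=2 | obs) = 4/21 / 64/189 = 9/16
P(Z=3 | obs) = 4/27 / 64/189 = 7/16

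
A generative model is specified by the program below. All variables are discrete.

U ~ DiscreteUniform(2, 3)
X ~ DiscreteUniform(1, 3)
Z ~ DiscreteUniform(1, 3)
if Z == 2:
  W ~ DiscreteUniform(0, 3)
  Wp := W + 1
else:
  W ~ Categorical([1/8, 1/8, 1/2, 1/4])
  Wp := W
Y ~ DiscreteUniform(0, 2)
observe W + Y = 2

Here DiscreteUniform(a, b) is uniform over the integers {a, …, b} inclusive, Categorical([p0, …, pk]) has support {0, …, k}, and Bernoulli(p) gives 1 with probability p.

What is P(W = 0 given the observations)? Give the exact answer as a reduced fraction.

P(W = 0 | obs) = 2/9

Enumerate traces; 54 have nonzero weight after conditioning:
  (U=2, X=1, Z=1, W=0, Y=2) weight 1/432
  (U=2, X=1, Z=1, W=1, Y=1) weight 1/432
  (U=2, X=1, Z=1, W=2, Y=0) weight 1/108
  (U=2, X=1, Z=2, W=0, Y=2) weight 1/216
  (U=2, X=1, Z=2, W=1, Y=1) weight 1/216
  (U=2, X=1, Z=2, W=2, Y=0) weight 1/216
  (U=2, X=1, Z=3, W=0, Y=2) weight 1/432
  (U=2, X=1, Z=3, W=1, Y=1) weight 1/432
  … 46 more
Group by W:
  weight(W=0) = 1/18
  weight(W=1) = 1/18
  weight(W=2) = 5/36
Total weight = 1/18 + 1/18 + 5/36 = 1/4
P(W=0 | obs) = 1/18 / 1/4 = 2/9
P(W=1 | obs) = 1/18 / 1/4 = 2/9
P(W=2 | obs) = 5/36 / 1/4 = 5/9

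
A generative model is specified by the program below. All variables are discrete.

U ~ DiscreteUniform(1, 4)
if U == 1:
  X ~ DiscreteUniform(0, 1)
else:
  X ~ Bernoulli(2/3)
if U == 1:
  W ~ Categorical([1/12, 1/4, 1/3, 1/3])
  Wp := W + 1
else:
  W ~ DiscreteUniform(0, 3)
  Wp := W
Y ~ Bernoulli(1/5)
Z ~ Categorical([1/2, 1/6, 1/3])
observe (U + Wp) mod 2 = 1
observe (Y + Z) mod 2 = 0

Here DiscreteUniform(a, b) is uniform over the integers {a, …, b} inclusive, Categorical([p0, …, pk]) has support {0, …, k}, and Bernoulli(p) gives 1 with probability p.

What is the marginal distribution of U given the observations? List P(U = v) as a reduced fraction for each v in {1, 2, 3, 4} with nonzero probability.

Enumerate traces; 48 have nonzero weight after conditioning:
  (U=1, X=0, W=1, Y=0, Z=0) weight 1/80
  (U=1, X=0, W=1, Y=0, Z=2) weight 1/120
  (U=1, X=0, W=1, Y=1, Z=1) weight 1/960
  (U=1, X=0, W=3, Y=0, Z=0) weight 1/60
  (U=1, X=0, W=3, Y=0, Z=2) weight 1/90
  (U=1, X=0, W=3, Y=1, Z=1) weight 1/720
  (U=1, X=1, W=1, Y=0, Z=0) weight 1/80
  (U=1, X=1, W=1, Y=0, Z=2) weight 1/120
  (U=2, X=0, W=1, Y=0, Z=0) weight 1/120
  (U=3, X=0, W=0, Y=0, Z=0) weight 1/120
  … 38 more
Group by U:
  weight(U=1) = 49/480
  weight(U=2) = 7/80
  weight(U=3) = 7/80
  weight(U=4) = 7/80
Total weight = 49/480 + 7/80 + 7/80 + 7/80 = 35/96
P(U=1 | obs) = 49/480 / 35/96 = 7/25
P(U=2 | obs) = 7/80 / 35/96 = 6/25
P(U=3 | obs) = 7/80 / 35/96 = 6/25
P(U=4 | obs) = 7/80 / 35/96 = 6/25

P(U=1) = 7/25, P(U=2) = 6/25, P(U=3) = 6/25, P(U=4) = 6/25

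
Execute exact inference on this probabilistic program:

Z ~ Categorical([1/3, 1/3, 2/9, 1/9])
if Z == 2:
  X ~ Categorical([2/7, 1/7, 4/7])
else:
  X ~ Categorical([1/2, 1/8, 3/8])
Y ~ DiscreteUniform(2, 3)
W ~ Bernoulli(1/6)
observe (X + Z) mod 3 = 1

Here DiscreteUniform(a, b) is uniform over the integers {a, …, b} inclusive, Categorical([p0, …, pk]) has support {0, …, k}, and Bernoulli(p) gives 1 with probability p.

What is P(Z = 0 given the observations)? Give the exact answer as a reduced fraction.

P(Z = 0 | obs) = 21/176

Enumerate traces; 16 have nonzero weight after conditioning:
  (Z=0, X=1, Y=2, W=0) weight 5/288
  (Z=0, X=1, Y=2, W=1) weight 1/288
  (Z=0, X=1, Y=3, W=0) weight 5/288
  (Z=0, X=1, Y=3, W=1) weight 1/288
  (Z=1, X=0, Y=2, W=0) weight 5/72
  (Z=1, X=0, Y=2, W=1) weight 1/72
  (Z=1, X=0, Y=3, W=0) weight 5/72
  (Z=1, X=0, Y=3, W=1) weight 1/72
  (Z=2, X=2, Y=2, W=0) weight 10/189
  (Z=3, X=1, Y=2, W=0) weight 5/864
  … 6 more
Group by Z:
  weight(Z=0) = 1/24
  weight(Z=1) = 1/6
  weight(Z=2) = 8/63
  weight(Z=3) = 1/72
Total weight = 1/24 + 1/6 + 8/63 + 1/72 = 22/63
P(Z=0 | obs) = 1/24 / 22/63 = 21/176
P(Z=1 | obs) = 1/6 / 22/63 = 21/44
P(Z=2 | obs) = 8/63 / 22/63 = 4/11
P(Z=3 | obs) = 1/72 / 22/63 = 7/176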